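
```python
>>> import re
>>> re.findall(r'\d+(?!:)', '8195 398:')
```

['8195', '39']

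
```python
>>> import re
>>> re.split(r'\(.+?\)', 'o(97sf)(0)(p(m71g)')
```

['o', '', '', '']

A `+?`/`*?`/`{m,n}?` starts at its minimum and grows only as far as needed for what follows to match.
Matches to split on: at [1:7] → '(97sf)'; at [7:10] → '(0)'; at [10:18] → '(p(m71g)'.
`split` removes every match and returns the 4 fragments in between.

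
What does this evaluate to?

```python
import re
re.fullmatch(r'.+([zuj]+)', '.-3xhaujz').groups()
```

('z',)

This matches one or more of any character; then one or more of one of [zuj] (captured).
`fullmatch` succeeds only if the pattern covers the string from start to end.
The match spans [0:9] → '.-3xhaujz'.
Captured: group 1 = 'z'.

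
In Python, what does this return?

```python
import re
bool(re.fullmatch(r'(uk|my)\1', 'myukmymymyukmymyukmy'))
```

After group 1 captures some text, `\1` only succeeds where that same text appears again.
For `fullmatch`, every character of the input must be accounted for by the pattern.
Here the string isn't matched end-to-end, so the call returns None, and `bool(None)` is False.

False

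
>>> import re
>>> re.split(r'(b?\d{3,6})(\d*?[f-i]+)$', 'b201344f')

The pattern matches optionally a literal 'b', then 3 to 6 of a digit (captured); then zero or more of a digit (lazy), then one or more of a character in [f-i] (captured); then anchored at the end.
Matches to split on: at [0:8] → 'b201344f'.
`re.split` interleaves the captured-group text with the surrounding fragments.

['', 'b201344', 'f', '']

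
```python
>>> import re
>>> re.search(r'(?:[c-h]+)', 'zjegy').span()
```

(2, 4)

The match spans [2:4] → 'eg'.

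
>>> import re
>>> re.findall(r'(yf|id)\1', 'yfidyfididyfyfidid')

`\1` has to match the exact text group 1 already captured.
Matches: at [6:10] match 'idid', group 1 = 'id'; at [10:14] match 'yfyf', group 1 = 'yf'; at [14:18] match 'idid', group 1 = 'id'.
With a single group, `findall` returns only what that group captured — 3 items.

['id', 'yf', 'id']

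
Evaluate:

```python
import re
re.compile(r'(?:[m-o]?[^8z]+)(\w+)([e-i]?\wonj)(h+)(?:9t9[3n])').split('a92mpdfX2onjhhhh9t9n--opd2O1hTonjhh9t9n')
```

['', 'h', 'Tonj', 'hh', '']

This matches optionally a character in [m-o], then one or more of any character except [8z] (non-capturing group); then one or more of a word character (captured); then optionally a character in [e-i], then a word character, then the literal 'onj' (captured); then one or more of a literal 'h' (captured); then the literal '9t9', then one of [3n] (non-capturing group).
Matches to split on: at [0:39] → 'a92mpdfX2onjhhhh9t9n--opd2O1hTonjhh9t9n'.
Because the pattern has a capturing group, `split` also inserts each captured text between the pieces.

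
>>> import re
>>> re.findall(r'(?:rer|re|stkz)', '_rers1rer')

['rer', 'rer']

`|` is ordered: at each position the engine commits to the first alternative that works.
Matches: at [1:4] → 'rer'; at [6:9] → 'rer'.
`findall` yields the raw match text (2 of them) because the pattern has no groups.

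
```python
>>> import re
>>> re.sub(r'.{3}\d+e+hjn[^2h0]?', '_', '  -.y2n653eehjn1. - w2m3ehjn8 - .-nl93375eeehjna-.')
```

Pattern: exactly 3 of any character; then one or more of a digit, then one or more of a literal 'e'; then the literal 'hjn', then optionally any character except [2h0].
Matches: at [4:16] → 'y2n653eehjn1'; at [20:29] → 'w2m3ehjn8'; at [33:48] → '-nl93375eeehjna'.
Each match is replaced by '_'.

'  -._. - _ - ._-.'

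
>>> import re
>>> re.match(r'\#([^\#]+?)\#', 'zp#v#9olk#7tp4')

None

`match` is anchored at position 0; if the pattern doesn't fit there, it returns None.
Here position 0 doesn't satisfy it, so the call returns None.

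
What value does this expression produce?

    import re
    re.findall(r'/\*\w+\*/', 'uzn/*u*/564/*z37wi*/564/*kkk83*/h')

['/*u*/', '/*z37wi*/', '/*kkk83*/']

Walking the string: at [3:8] → '/*u*/'; at [11:20] → '/*z37wi*/'; at [23:32] → '/*kkk83*/'.
With no groups in the pattern, `findall` gives back each whole match — 3 here.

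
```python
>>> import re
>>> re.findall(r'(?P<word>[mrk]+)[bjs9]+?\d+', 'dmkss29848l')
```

With a single group, `findall` returns only what that group captured — 1 item.

['mk']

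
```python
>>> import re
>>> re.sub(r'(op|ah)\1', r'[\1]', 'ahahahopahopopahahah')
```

'[ah]ahopah[op][ah]ah'

The backreference `\1` re-matches whatever the first group consumed, character for character.
`\1` in the replacement pulls in group 1's text for each match.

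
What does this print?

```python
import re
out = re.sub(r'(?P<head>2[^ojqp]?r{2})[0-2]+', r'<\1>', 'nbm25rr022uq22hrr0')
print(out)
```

The replacement refers to a captured group, so each match is rewritten using its own captured text.

nbm<25rr>uq2<2hrr>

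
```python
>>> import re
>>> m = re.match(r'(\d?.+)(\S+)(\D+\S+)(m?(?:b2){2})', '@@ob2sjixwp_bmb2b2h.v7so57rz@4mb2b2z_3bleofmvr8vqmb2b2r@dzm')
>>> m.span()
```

(0, 54)

This matches optionally a digit, then one or more of any character (captured); then one or more of a non-whitespace character (captured); then one or more of a non-digit, then one or more of a non-whitespace character (captured); then optionally a literal 'm', then the literal 'b2' repeated 2 times (captured).
`re.match` only tries the pattern at the start of the string.
The match spans [0:54] → '@@ob2sjixwp_bmb2b2h.v7so57rz@4mb2b2z_3bleofmvr8vqmb2b2'.
Captured: group 1 = '@@ob2sjixwp_bmb2b2h.v7so57rz@4mb2b2z_3bleofmvr8', group 2 = 'v', group 3 = 'qm', group 4 = 'b2b2'.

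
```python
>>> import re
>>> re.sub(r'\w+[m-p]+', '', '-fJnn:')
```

'-:'

This matches one or more of a word character; then one or more of a character in [m-p].
Matches: at [1:5] → 'fJnn'.
Every occurrence is swapped for ''.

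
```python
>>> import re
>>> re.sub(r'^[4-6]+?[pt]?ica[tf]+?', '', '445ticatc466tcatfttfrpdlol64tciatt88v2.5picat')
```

'c466tcatfttfrpdlol64tciatt88v2.5picat'

This matches anchored at the start of the string; then one or more of a character in [4-6] (lazy); then optionally one of [pt], then the literal 'ica', then one or more of one of [tf] (lazy).
Matches: at [0:8] → '445ticat'.
`sub` substitutes '' at each match site.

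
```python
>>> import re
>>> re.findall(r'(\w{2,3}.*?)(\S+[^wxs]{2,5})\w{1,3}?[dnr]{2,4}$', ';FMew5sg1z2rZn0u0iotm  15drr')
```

[('FMe', 'w5sg1z2rZn0u0iotm  15')]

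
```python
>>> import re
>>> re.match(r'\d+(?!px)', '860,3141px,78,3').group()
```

`re.match` won't scan ahead — the pattern has to work from the very first character.
The match spans [0:3] → '860'.

'860'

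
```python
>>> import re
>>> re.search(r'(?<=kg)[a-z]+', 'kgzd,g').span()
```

(2, 4)

The positive lookaround only admits positions where the adjacent text matches; those characters stay outside the span.
Unlike `match`, `search` isn't anchored — it looks for the pattern anywhere in the string.
The match spans [2:4] → 'zd'.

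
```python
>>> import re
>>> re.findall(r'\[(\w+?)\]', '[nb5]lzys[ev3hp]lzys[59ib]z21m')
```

['nb5', 'ev3hp', '59ib']

One capturing group, so `findall` returns just the captured substring from each match — 3 in all.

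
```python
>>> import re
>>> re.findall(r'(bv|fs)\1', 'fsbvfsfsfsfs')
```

['fs', 'fs']

`\1` has to match the exact text group 1 already captured.
`findall` collects group 1 from each match (2 total).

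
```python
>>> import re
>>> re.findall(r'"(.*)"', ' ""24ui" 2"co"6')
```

With a single group, `findall` returns only what that group captured — 1 item.

['"24ui" 2"co']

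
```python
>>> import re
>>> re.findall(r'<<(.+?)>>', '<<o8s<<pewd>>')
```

['o8s<<pewd']

Walking the string: at [0:13] match '<<o8s<<pewd>>', group 1 = 'o8s<<pewd'.
One capturing group, so `findall` returns just the captured substring from the one match — 1 in all.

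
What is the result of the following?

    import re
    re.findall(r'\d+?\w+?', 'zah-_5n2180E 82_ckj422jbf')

The pattern matches one or more of a digit (lazy); then one or more of a word character (lazy).
Scanning left to right: at [5:7] → '5n'; at [7:9] → '21'; at [9:11] → '80'; at [13:15] → '82'; at [19:21] → '42'; ….
No capturing groups, so `findall` returns the 6 full match strings.

['5n', '21', '80', '82', '42', '2j']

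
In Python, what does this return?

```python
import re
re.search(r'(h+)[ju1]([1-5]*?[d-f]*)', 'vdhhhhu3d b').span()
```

(2, 7)

This matches one or more of a literal 'h' (captured); then one of [ju1]; then zero or more of a character in [1-5] (lazy), then zero or more of a character in [d-f] (captured).
A `+?`/`*?`/`{m,n}?` starts at its minimum and grows only as far as needed for what follows to match.
Unlike `match`, `search` isn't anchored — it looks for the pattern anywhere in the string.
The match spans [2:7] → 'hhhhu'.
Captured: group 1 = 'hhhh', group 2 = ''.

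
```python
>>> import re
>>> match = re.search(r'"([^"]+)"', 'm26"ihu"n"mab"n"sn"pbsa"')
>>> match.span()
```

`re.search` scans for the first position where the pattern succeeds.
The match spans [3:8] → '"ihu"'.
Captured: group 1 = 'ihu'.

(3, 8)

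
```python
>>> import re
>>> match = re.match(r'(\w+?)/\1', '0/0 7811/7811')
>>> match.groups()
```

('0',)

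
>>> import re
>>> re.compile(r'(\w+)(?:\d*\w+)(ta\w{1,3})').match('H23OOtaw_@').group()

'H23OOtaw_'

This matches one or more of a word character (captured); then zero or more of a digit, then one or more of a word character (non-capturing group); then the literal 'ta', then 1 to 3 of a word character (captured).
`re.match` won't scan ahead — the pattern has to work from the very first character.
The match spans [0:9] → 'H23OOtaw_'.
Captured: group 1 = 'H23O', group 2 = 'taw_'.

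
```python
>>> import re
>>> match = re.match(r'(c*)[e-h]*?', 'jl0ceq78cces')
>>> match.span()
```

(0, 0)

`re.match` only tries the pattern at the start of the string.
The match spans [0:0] → ''.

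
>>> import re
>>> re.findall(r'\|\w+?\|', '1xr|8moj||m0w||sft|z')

Since nothing is captured, `findall` lists the 3 matched substrings directly.

['|8moj|', '|m0w|', '|sft|']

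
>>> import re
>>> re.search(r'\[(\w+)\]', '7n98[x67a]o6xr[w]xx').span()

(4, 10)

Unlike `match`, `search` isn't anchored — it looks for the pattern anywhere in the string.
The match spans [4:10] → '[x67a]'.
Captured: group 1 = 'x67a'.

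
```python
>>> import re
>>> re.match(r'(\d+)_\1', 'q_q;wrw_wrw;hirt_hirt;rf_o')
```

None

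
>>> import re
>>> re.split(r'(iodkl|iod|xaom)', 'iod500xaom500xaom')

['', 'iod', '500', 'xaom', '500', 'xaom', '']

`re.split` interleaves the captured-group text with the surrounding fragments.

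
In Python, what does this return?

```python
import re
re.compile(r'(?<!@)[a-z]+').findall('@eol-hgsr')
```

`(?!…)`/`(?<!…)` only lets a position through if the neighbouring text does NOT match; no characters are consumed.
No capturing groups, so `findall` returns the 2 full match strings.

['ol', 'hgsr']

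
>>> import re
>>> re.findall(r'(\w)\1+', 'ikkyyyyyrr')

['k', 'y', 'r']

The backreference `\1` re-matches whatever the first group consumed, character for character.
Matches: at [1:3] match 'kk', group 1 = 'k'; at [3:8] match 'yyyyy', group 1 = 'y'; at [8:10] match 'rr', group 1 = 'r'.
`findall` collects group 1 from each match (3 total).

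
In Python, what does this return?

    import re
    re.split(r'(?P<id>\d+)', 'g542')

Pattern: one or more of a digit (captured as 'id').
Matches to split on: at [1:4] → '542'.
The group in the pattern means `split` returns the separators' captures alongside the pieces.

['g', '542', '']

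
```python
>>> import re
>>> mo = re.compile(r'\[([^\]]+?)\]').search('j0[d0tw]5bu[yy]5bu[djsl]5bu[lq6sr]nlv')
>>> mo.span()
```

(2, 8)

The match spans [2:8] → '[d0tw]'.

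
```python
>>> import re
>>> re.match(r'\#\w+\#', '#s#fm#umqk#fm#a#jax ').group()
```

`match` is anchored at position 0; if the pattern doesn't fit there, it returns None.
The match spans [0:3] → '#s#'.

'#s#'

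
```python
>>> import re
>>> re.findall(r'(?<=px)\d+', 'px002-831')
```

['002']

The lookaround is zero-width — it requires the adjacent text to match without consuming it, so the asserted text isn't part of the match.
Since nothing is captured, `findall` lists the 1 matched substring directly.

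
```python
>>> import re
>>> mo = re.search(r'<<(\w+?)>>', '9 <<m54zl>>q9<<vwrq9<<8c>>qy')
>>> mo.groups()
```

('m54zl',)

`search` walks the string left to right and returns the first match it finds.
The match spans [2:11] → '<<m54zl>>'.
Captured: group 1 = 'm54zl'.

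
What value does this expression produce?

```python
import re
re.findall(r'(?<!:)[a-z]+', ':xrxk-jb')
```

['rxk', 'jb']

The negative lookahead/lookbehind blocks any match where the forbidden context is present.
`findall` yields the raw match text (2 of them) because the pattern has no groups.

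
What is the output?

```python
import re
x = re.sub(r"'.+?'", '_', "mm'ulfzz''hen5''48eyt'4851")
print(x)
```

mm___4851

A `+?`/`*?`/`{m,n}?` starts at its minimum and grows only as far as needed for what follows to match.
Matches: at [2:9] → "'ulfzz'"; at [9:15] → "'hen5'"; at [15:22] → "'48eyt'".
Each match is replaced by '_'.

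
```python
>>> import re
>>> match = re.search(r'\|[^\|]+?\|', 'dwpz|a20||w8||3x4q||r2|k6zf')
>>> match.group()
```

'|a20|'

`re.search` scans for the first position where the pattern succeeds.
The match spans [4:9] → '|a20|'.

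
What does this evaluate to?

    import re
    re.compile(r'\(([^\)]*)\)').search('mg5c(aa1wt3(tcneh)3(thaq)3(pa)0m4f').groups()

('aa1wt3(tcneh',)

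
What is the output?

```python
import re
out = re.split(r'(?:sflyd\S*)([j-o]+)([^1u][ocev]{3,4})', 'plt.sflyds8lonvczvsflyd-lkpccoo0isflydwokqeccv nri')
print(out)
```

The pattern matches the literal 'sfl', then the literal 'yd', then zero or more of a non-whitespace character (non-capturing group); then one or more of a character in [j-o] (captured); then any character except [1u], then 3 to 4 of one of [ocev] (captured).
`re.split` interleaves the captured-group text with the surrounding fragments.

['plt.', 'k', 'qeccv', ' nri']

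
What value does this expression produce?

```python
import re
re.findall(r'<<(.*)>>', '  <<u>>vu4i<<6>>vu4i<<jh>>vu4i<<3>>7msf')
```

Matches: at [2:35] match '<<u>>vu4i<<6>>vu4i<<jh>>vu4i<<3>>', group 1 = 'u>>vu4i<<6>>vu4i<<jh>>vu4i<<3'.
Because there's exactly one group, `findall` drops the full match and keeps group 1 from the one hit.

['u>>vu4i<<6>>vu4i<<jh>>vu4i<<3']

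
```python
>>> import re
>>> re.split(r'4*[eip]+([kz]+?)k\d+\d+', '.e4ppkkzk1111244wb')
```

['.e', 'kkz', 'wb']

Pattern: zero or more of a literal '4', then one or more of one of [eip]; then one or more of one of [kz] (lazy) (captured); then the literal 'k', then one or more of a digit, then one or more of a digit.
`re.split` interleaves the captured-group text with the surrounding fragments.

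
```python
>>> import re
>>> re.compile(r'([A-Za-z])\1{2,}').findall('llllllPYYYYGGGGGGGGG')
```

['l', 'Y', 'G']

After group 1 captures some text, `\1` only succeeds where that same text appears again.
Matches: at [0:6] match 'llllll', group 1 = 'l'; at [7:11] match 'YYYY', group 1 = 'Y'; at [11:20] match 'GGGGGGGGG', group 1 = 'G'.
One capturing group, so `findall` returns just the captured substring from each match — 3 in all.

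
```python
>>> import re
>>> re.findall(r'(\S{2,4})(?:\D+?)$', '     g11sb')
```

['g11s']

One capturing group, so `findall` returns just the captured substring from the one match — 1 in all.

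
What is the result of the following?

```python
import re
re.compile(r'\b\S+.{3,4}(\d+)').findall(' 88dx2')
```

['2']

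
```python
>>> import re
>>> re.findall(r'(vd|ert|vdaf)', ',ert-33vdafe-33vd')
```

['ert', 'vd', 'vd']

`|` is ordered: at each position the engine commits to the first alternative that works.
Because there's exactly one group, `findall` drops the full match and keeps group 1 from each hit.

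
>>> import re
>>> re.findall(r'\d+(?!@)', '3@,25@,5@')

['2']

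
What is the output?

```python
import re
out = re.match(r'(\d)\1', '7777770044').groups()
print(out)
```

('7',)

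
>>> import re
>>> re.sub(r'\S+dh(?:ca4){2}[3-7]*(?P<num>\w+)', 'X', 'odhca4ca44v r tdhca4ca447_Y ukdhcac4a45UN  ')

Pattern: one or more of a non-whitespace character; then the literal 'dh', then the literal 'ca4' repeated 2 times, then zero or more of a character in [3-7]; then one or more of a word character (captured as 'num').
Every occurrence is swapped for 'X'.

'X r X ukdhcac4a45UN  '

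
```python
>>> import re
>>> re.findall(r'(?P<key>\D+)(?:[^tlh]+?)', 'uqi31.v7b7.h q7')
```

['uqi', '.v', 'b', '.h q']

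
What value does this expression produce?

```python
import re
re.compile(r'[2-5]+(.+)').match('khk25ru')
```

None

The pattern matches one or more of a character in [2-5]; then one or more of any character (captured).
`re.match` only tries the pattern at the start of the string.
Here the pattern fails at index 0, so the call returns None.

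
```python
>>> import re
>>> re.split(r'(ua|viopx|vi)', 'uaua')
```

['', 'ua', '', 'ua', '']

Matches to split on: at [0:2] → 'ua'; at [2:4] → 'ua'.
The group in the pattern means `split` returns the separators' captures alongside the pieces.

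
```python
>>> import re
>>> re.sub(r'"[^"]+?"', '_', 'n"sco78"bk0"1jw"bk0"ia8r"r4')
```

Each match is replaced by '_'.

'n_bk0_bk0_r4'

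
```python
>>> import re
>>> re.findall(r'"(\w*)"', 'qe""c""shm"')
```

Scanning left to right: at [2:4] match '""', group 1 = ''; at [5:7] match '""', group 1 = ''.
`findall` collects group 1 from each match (2 total).

['', '']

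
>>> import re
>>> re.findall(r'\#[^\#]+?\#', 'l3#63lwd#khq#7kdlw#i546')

No capturing groups, so `findall` returns the 2 full match strings.

['#63lwd#', '#7kdlw#']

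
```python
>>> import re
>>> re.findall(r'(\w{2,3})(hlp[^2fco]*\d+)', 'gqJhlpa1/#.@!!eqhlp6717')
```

[('gqJ', 'hlpa1/#.@!!eqhlp6717')]

The pattern matches 2 to 3 of a word character (captured); then the literal 'hlp', then zero or more of any character except [2fco], then one or more of a digit (captured).
Matches: at [0:23] match 'gqJhlpa1/#.@!!eqhlp6717', groups = ('gqJ', 'hlpa1/#.@!!eqhlp6717').
With 2 capturing groups, `findall` returns a 2-tuple per match.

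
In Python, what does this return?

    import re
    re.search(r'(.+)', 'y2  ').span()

Pattern: one or more of any character (captured).
`search` walks the string left to right and returns the first match it finds.
The match spans [0:4] → 'y2  '.
Captured: group 1 = 'y2  '.

(0, 4)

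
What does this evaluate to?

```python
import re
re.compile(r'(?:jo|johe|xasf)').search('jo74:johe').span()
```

(0, 2)

`search` walks the string left to right and returns the first match it finds.
The match spans [0:2] → 'jo'.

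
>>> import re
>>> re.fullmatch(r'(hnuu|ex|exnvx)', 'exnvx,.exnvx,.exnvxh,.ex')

None

`re.fullmatch` is like wrapping the pattern in `^…$` (in single-line mode).
Here the string isn't matched end-to-end, so the call returns None.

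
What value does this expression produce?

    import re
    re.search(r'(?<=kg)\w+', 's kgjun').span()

(4, 7)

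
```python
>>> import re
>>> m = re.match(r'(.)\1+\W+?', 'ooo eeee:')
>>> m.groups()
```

('o',)

`\1` is not a pattern — it's the concrete string captured by group 1, re-applied verbatim.
`match` is anchored at position 0; if the pattern doesn't fit there, it returns None.
The match spans [0:4] → 'ooo '.
Captured: group 1 = 'o'.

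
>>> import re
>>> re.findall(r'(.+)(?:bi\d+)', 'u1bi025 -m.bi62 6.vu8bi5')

['u1bi025 -m.bi62 6.vu8']

One capturing group, so `findall` returns just the captured substring from the one match — 1 in all.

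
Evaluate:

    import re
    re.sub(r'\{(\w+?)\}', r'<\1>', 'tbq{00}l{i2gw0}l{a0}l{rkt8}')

`\1` in the replacement pulls in group 1's text for each match.

'tbq<00>l<i2gw0>l<a0>l<rkt8>'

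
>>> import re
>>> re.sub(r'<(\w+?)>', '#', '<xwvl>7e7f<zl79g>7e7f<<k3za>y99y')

Matches: at [0:6] → '<xwvl>'; at [10:17] → '<zl79g>'; at [22:28] → '<k3za>'.
Each match is replaced by '#'.

'#7e7f#7e7f<#y99y'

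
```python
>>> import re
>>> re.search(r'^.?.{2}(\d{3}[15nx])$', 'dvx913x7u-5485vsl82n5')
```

This matches anchored at the start of the string; then optionally any character, then exactly 2 of any character; then exactly 3 of a digit, then one of [15nx] (captured); then anchored at the end.
Here no position works, so the call returns None.

None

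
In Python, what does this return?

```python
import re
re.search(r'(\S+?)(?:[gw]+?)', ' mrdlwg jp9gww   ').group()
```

'mrdlw'

The pattern matches one or more of a non-whitespace character (lazy) (captured); then one or more of one of [gw] (lazy) (non-capturing group).
The `?` after the quantifier makes it lazy — it takes as little as possible before letting the rest of the pattern try.
`re.search` tries every starting position until one works.
The match spans [1:6] → 'mrdlw'.
Captured: group 1 = 'mrdl'.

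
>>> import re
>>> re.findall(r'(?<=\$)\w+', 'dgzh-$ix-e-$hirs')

['ix', 'hirs']

The `(?=…)`/`(?<=…)` assertion just peeks at neighbouring text; it doesn't advance the match position.
Matches: at [6:8] → 'ix'; at [12:16] → 'hirs'.
With no groups in the pattern, `findall` gives back each whole match — 2 here.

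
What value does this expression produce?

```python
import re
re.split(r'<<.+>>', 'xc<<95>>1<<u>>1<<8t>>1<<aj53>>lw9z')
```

['xc', 'lw9z']

`split` removes every match and returns the 2 fragments in between.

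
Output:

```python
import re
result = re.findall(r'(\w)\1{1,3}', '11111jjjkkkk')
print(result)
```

['1', 'j', 'k']

`\1` has to match the exact text group 1 already captured.
One capturing group, so `findall` returns just the captured substring from each match — 3 in all.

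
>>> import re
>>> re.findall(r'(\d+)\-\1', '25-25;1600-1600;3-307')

['25', '1600', '3']

The backreference `\1` re-matches whatever the first group consumed, character for character.
Walking the string: at [0:5] match '25-25', group 1 = '25'; at [6:15] match '1600-1600', group 1 = '1600'; at [16:19] match '3-3', group 1 = '3'.
One capturing group, so `findall` returns just the captured substring from each match — 3 in all.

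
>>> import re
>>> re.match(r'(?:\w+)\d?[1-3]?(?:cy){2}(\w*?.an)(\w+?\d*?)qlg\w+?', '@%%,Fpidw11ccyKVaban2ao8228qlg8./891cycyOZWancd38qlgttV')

None

Pattern: one or more of a word character (non-capturing group); then optionally a digit, then optionally a character in [1-3], then the literal 'cy' repeated 2 times; then zero or more of a word character (lazy), then any character, then the literal 'an' (captured); then one or more of a word character (lazy), then zero or more of a digit (lazy) (captured); then a literal 'q', then the literal 'lg', then one or more of a word character (lazy).
`re.match` won't scan ahead — the pattern has to work from the very first character.
Here position 0 doesn't satisfy it, so the call returns None.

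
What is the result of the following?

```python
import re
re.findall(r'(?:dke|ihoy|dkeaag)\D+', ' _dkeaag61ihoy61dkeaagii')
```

With no groups in the pattern, `findall` gives back each whole match — 2 here.

['dkeaag', 'dkeaagii']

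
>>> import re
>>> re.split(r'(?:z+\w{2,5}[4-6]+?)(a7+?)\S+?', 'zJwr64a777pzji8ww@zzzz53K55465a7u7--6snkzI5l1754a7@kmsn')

This matches one or more of a literal 'z', then 2 to 5 of a word character, then one or more of a character in [4-6] (lazy) (non-capturing group); then the literal 'a', then one or more of the literal '7' (lazy) (captured); then one or more of a non-whitespace character (lazy).
Matches to split on: at [0:9] → 'zJwr64a77'; at [18:33] → 'zzzz53K55465a7u'; at [40:51] → 'zI5l1754a7@'.
The group in the pattern means `split` returns the separators' captures alongside the pieces.

['', 'a7', '7pzji8ww@', 'a7', '7--6snk', 'a7', 'kmsn']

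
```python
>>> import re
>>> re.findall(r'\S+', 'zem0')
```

Pattern: one or more of a non-whitespace character.
Scanning left to right: at [0:4] → 'zem0'.
`findall` yields the raw match text (1 of them) because the pattern has no groups.

['zem0']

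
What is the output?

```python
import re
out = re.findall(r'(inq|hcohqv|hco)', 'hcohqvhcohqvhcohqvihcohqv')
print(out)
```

['hcohqv', 'hcohqv', 'hcohqv', 'hcohqv']

Branches in `(...|...)` are attempted left-to-right; the first branch that allows the whole pattern to succeed is taken.
Walking the string: at [0:6] match 'hcohqv', group 1 = 'hcohqv'; at [6:12] match 'hcohqv', group 1 = 'hcohqv'; at [12:18] match 'hcohqv', group 1 = 'hcohqv'; at [19:25] match 'hcohqv', group 1 = 'hcohqv'.
`findall` collects group 1 from each match (4 total).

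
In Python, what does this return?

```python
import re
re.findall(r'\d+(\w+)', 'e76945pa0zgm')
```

['pa0zgm']

With a single group, `findall` returns only what that group captured — 1 item.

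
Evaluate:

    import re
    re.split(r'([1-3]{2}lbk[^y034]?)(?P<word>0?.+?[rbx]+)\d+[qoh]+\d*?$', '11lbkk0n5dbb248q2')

['', '11lbkk', '0n5dbb', '']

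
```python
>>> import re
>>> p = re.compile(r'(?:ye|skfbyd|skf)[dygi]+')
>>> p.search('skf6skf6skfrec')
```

Unlike `match`, `search` isn't anchored — it looks for the pattern anywhere in the string.
Here no position works, so the call returns None.

None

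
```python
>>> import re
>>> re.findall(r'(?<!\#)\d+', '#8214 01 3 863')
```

['214', '01', '3', '863']

The negative lookaround is zero-width — it rules out positions where the adjacent text would match, without consuming anything.
Scanning left to right: at [2:5] → '214'; at [6:8] → '01'; at [9:10] → '3'; at [11:14] → '863'.
`findall` yields the raw match text (4 of them) because the pattern has no groups.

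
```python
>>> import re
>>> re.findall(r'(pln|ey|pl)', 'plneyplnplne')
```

['pln', 'ey', 'pln', 'pln']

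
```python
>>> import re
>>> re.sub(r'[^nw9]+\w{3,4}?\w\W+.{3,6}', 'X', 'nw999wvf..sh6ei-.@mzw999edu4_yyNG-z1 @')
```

'nw999wXX'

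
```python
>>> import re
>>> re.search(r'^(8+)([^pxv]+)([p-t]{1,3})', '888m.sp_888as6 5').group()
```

The match spans [0:7] → '888m.sp'.

'888m.sp'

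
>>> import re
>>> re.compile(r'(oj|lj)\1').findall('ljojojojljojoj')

After group 1 captures some text, `\1` only succeeds where that same text appears again.
With a single group, `findall` returns only what that group captured — 2 items.

['oj', 'oj']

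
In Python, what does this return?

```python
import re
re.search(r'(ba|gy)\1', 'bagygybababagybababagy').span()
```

After group 1 captures some text, `\1` only succeeds where that same text appears again.
Unlike `match`, `search` isn't anchored — it looks for the pattern anywhere in the string.
The match spans [2:6] → 'gygy'.
Captured: group 1 = 'gy'.

(2, 6)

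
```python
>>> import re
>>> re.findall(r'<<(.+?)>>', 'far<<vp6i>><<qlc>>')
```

With a single group, `findall` returns only what that group captured — 2 items.

['vp6i', 'qlc']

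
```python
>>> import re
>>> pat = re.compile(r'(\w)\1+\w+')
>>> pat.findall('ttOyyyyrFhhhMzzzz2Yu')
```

After group 1 captures some text, `\1` only succeeds where that same text appears again.
One capturing group, so `findall` returns just the captured substring from the one match — 1 in all.

['t']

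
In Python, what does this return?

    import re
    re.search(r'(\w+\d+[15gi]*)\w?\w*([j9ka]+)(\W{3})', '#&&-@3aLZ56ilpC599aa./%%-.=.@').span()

(5, 23)

This matches one or more of a word character, then one or more of a digit, then zero or more of one of [15gi] (captured); then optionally a word character, then zero or more of a word character; then one or more of one of [j9ka] (captured); then exactly 3 of a non-word character (captured).
`re.search` tries every starting position until one works.
The match spans [5:23] → '3aLZ56ilpC599aa./%'.
Captured: group 1 = '3aLZ56ilpC599', group 2 = 'a', group 3 = './%'.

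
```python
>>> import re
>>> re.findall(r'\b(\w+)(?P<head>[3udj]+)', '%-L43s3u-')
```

[('L43s3', 'u')]

Pattern: a word boundary (`\b`, zero-width); then one or more of a word character (captured); then one or more of one of [3udj] (captured as 'head').
Matches: at [2:8] match 'L43s3u', groups = ('L43s3', 'u').
With 2 capturing groups, `findall` returns a 2-tuple per match.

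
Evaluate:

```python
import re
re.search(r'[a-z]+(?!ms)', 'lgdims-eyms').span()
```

The negative lookaround is zero-width — it rules out positions where the adjacent text would match, without consuming anything.
`re.search` tries every starting position until one works.
The match spans [0:6] → 'lgdims'.

(0, 6)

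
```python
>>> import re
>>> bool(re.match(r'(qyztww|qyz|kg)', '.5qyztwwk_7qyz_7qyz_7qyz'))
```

With `match`, the pattern is implicitly anchored at the beginning.
Here the pattern fails at index 0, so the call returns None, and `bool(None)` is False.

False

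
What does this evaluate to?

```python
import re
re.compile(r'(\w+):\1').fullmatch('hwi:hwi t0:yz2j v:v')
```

None

`re.fullmatch` is like wrapping the pattern in `^…$` (in single-line mode).
Here the pattern can't cover the whole string, so the call returns None.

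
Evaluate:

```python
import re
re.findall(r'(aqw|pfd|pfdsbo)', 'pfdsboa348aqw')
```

Branches in `(...|...)` are attempted left-to-right; the first branch that allows the whole pattern to succeed is taken.
Because there's exactly one group, `findall` drops the full match and keeps group 1 from each hit.

['pfd', 'aqw']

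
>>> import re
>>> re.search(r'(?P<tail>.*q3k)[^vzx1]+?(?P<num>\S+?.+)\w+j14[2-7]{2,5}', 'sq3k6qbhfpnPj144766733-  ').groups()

('sq3k', 'qbhfpn')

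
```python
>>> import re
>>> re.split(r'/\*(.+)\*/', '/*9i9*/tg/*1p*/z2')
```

['', '9i9*/tg/*1p', 'z2']

Matches to split on: at [0:15] → '/*9i9*/tg/*1p*/'.
The group in the pattern means `split` returns the separators' captures alongside the pieces.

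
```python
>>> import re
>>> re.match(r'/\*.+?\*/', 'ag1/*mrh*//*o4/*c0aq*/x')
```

None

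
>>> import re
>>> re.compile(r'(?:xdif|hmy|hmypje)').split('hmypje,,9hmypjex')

`|` is ordered: at each position the engine commits to the first alternative that works.
Splitting on the pattern gives 3 pieces.

['', 'pje,,9', 'pjex']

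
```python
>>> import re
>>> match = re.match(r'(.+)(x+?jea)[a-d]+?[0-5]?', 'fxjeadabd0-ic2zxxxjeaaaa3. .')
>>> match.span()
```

(0, 22)

With `match`, the pattern is implicitly anchored at the beginning.
The match spans [0:22] → 'fxjeadabd0-ic2zxxxjeaa'.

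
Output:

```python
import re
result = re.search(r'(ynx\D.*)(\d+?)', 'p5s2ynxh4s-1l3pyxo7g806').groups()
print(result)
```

The pattern matches the literal 'ynx', then a non-digit, then zero or more of any character (captured); then one or more of a digit (lazy) (captured).
`re.search` tries every starting position until one works.
The match spans [4:23] → 'ynxh4s-1l3pyxo7g806'.
Captured: group 1 = 'ynxh4s-1l3pyxo7g80', group 2 = '6'.

('ynxh4s-1l3pyxo7g80', '6')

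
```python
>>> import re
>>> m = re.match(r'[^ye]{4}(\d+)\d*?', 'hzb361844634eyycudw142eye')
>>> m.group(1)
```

The pattern matches exactly 4 of any character except [ye]; then one or more of a digit (captured); then zero or more of a digit (lazy).
`match` is anchored at position 0; if the pattern doesn't fit there, it returns None.
The match spans [0:12] → 'hzb361844634'.
Captured: group 1 = '61844634'.

'61844634'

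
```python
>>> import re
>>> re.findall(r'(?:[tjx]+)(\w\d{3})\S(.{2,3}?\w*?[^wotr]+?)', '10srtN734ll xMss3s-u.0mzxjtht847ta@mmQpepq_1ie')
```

[('N734', 'l x')]

Multiple groups make `findall` return tuples — one 2-tuple for the one match.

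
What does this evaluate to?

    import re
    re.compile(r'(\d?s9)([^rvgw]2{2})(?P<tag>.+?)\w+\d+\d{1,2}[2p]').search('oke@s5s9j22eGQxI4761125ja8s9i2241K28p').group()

The pattern matches optionally a digit, then the literal 's9' (captured); then any character except [rvgw], then exactly 2 of the literal '2' (captured); then one or more of any character (lazy) (captured as 'tag'); then one or more of a word character; then one or more of a digit, then 1 to 2 of a digit, then one of [2p].
`re.search` tries every starting position until one works.
The match spans [5:37] → '5s9j22eGQxI4761125ja8s9i2241K28p'.
Captured: group 1 = '5s9', group 2 = 'j22', group 3 = 'e'.

'5s9j22eGQxI4761125ja8s9i2241K28p'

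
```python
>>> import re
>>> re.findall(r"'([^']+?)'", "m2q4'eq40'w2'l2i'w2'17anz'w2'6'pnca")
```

['eq40', 'l2i', '17anz', '6']

One capturing group, so `findall` returns just the captured substring from each match — 4 in all.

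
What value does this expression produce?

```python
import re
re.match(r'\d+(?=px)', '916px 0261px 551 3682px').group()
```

'916'

Lookahead/lookbehind check context without consuming it, so the matched span excludes the asserted characters.
`re.match` only tries the pattern at the start of the string.
The match spans [0:3] → '916'.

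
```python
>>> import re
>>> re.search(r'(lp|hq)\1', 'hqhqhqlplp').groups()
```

`\1` has to match the exact text group 1 already captured.
`re.search` tries every starting position until one works.
The match spans [0:4] → 'hqhq'.
Captured: group 1 = 'hq'.

('hq',)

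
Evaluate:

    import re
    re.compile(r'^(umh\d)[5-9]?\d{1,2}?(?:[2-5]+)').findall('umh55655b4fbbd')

This matches anchored at the start of the string; then the literal 'umh', then a digit (captured); then optionally a character in [5-9], then 1 to 2 of a digit (lazy); then one or more of a character in [2-5] (non-capturing group).
Scanning left to right: at [0:8] match 'umh55655', group 1 = 'umh5'.
`findall` collects group 1 from the one match (1 total).

['umh5']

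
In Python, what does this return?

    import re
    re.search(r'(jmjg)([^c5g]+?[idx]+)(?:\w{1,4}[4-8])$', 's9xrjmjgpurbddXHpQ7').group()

'jmjgpurbddXHpQ7'

The match spans [4:19] → 'jmjgpurbddXHpQ7'.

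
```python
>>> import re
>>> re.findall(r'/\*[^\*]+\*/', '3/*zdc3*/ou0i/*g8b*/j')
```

Walking the string: at [1:9] → '/*zdc3*/'; at [13:20] → '/*g8b*/'.
Since nothing is captured, `findall` lists the 2 matched substrings directly.

['/*zdc3*/', '/*g8b*/']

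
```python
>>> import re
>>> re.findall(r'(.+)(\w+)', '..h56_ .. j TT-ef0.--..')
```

[('..h56_ .. j TT-ef', '0')]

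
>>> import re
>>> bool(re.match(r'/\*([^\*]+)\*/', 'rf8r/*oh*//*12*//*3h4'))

`match` is anchored at position 0; if the pattern doesn't fit there, it returns None.
Here position 0 doesn't satisfy it, so the call returns None, and `bool(None)` is False.

False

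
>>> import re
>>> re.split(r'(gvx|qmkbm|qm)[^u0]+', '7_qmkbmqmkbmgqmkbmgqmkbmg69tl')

['7_', 'qmkbm', '']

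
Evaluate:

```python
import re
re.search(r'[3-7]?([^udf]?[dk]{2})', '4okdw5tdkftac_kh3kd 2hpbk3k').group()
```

'4okd'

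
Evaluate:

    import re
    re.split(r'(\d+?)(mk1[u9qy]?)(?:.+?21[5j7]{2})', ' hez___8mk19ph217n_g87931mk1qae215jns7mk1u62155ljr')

A `+?`/`*?`/`{m,n}?` starts at its minimum and grows only as far as needed for what follows to match.
Because the pattern has a capturing group, `split` also inserts each captured text between the pieces.

[' hez___', '8', 'mk19', 'ns', '7', 'mk1u', 'ljr']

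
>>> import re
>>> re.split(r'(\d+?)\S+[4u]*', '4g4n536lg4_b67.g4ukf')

The pattern matches one or more of a digit (lazy) (captured); then one or more of a non-whitespace character, then zero or more of one of [4u].
Matches to split on: at [0:20] → '4g4n536lg4_b67.g4ukf'.
With a capturing group present, the delimiter's captured portion is kept in the result list.

['', '4', '']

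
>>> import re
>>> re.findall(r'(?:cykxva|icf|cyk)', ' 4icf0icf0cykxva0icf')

['icf', 'icf', 'cykxva', 'icf']

`|` is ordered: at each position the engine commits to the first alternative that works.
Scanning left to right: at [2:5] → 'icf'; at [6:9] → 'icf'; at [10:16] → 'cykxva'; at [17:20] → 'icf'.
Since nothing is captured, `findall` lists the 4 matched substrings directly.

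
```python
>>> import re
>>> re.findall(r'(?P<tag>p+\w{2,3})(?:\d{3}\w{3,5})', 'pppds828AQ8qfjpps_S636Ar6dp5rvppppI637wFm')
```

['pppds', 'pps_S', 'ppppI']

Pattern: one or more of a literal 'p', then 2 to 3 of a word character (captured as 'tag'); then exactly 3 of a digit, then 3 to 5 of a word character (non-capturing group).
Scanning left to right: at [0:13] match 'pppds828AQ8qf', group 1 = 'pppds'; at [14:27] match 'pps_S636Ar6dp', group 1 = 'pps_S'; at [30:41] match 'ppppI637wFm', group 1 = 'ppppI'.
With a single group, `findall` returns only what that group captured — 3 items.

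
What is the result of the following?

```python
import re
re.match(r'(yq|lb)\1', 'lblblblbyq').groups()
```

After group 1 captures some text, `\1` only succeeds where that same text appears again.
With `match`, the pattern is implicitly anchored at the beginning.
The match spans [0:4] → 'lblb'.
Captured: group 1 = 'lb'.

('lb',)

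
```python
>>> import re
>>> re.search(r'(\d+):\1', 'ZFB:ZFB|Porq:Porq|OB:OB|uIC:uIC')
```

`\1` has to match the exact text group 1 already captured.
`search` walks the string left to right and returns the first match it finds.
Here no position works, so the call returns None.

None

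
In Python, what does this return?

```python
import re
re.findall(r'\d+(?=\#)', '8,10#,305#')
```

['10', '305']

The positive lookaround only admits positions where the adjacent text matches; those characters stay outside the span.
Since nothing is captured, `findall` lists the 2 matched substrings directly.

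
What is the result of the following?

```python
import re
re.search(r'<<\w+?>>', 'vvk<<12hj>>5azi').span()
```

(3, 11)

`search` walks the string left to right and returns the first match it finds.
The match spans [3:11] → '<<12hj>>'.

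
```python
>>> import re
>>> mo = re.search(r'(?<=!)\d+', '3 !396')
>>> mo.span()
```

(3, 6)

The `(?=…)`/`(?<=…)` assertion just peeks at neighbouring text; it doesn't advance the match position.
The match spans [3:6] → '396'.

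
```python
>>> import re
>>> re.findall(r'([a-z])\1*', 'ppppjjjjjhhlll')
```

The backreference `\1` re-matches whatever the first group consumed, character for character.
Matches: at [0:4] match 'pppp', group 1 = 'p'; at [4:9] match 'jjjjj', group 1 = 'j'; at [9:11] match 'hh', group 1 = 'h'; at [11:14] match 'lll', group 1 = 'l'.
With a single group, `findall` returns only what that group captured — 4 items.

['p', 'j', 'h', 'l']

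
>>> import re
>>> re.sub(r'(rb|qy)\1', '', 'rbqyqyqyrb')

'rbqyrb'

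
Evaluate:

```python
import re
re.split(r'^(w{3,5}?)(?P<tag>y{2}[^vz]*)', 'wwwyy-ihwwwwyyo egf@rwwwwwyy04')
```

['', 'www', 'yy-ihwwwwyyo egf@rwwwwwyy04', '']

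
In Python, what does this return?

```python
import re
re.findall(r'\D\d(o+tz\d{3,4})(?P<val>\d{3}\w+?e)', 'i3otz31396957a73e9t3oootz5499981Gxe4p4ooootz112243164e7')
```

[('otz3139', '6957a73e'), ('oootz5499', '981Gxe'), ('ooootz1122', '43164e')]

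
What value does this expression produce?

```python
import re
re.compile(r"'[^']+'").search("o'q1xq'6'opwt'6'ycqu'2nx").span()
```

(1, 7)

`re.search` scans for the first position where the pattern succeeds.
The match spans [1:7] → "'q1xq'".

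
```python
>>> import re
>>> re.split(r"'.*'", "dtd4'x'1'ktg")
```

Matches to split on: at [4:9] → "'x'1'".
Each match becomes a cut point; 2 segments remain.

['dtd4', 'ktg']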